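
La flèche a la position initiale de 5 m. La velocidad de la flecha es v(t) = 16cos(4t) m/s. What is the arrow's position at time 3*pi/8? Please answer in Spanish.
Para resolver esto, necesitamos tomar 1 integral de nuestra ecuación de la velocidad v(t) = 16·cos(4·t). Integrando la velocidad y usando la condición inicial x(0) = 5, obtenemos x(t) = 4·sin(4·t) + 5. De la ecuación de la posición x(t) = 4·sin(4·t) + 5, sustituimos t = 3*pi/8 para obtener x = 1.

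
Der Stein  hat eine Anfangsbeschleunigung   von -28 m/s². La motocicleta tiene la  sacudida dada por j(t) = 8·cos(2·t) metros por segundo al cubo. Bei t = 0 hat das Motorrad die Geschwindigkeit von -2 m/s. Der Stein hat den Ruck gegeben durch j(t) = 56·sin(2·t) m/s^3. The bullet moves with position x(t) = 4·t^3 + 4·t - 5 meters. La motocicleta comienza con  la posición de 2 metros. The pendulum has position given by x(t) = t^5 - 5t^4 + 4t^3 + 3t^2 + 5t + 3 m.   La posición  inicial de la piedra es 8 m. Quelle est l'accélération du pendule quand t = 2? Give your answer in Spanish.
Debemos derivar nuestra ecuación de la posición x(t) = t^5 - 5·t^4 + 4·t^3 + 3·t^2 + 5·t + 3 2 veces. La derivada de la posición da la velocidad: v(t) = 5·t^4 - 20·t^3 + 12·t^2 + 6·t + 5. Derivando la velocidad, obtenemos la aceleración: a(t) = 20·t^3 - 60·t^2 + 24·t + 6. Usando a(t) = 20·t^3 - 60·t^2 + 24·t + 6 y sustituyendo t = 2, encontramos a = -26.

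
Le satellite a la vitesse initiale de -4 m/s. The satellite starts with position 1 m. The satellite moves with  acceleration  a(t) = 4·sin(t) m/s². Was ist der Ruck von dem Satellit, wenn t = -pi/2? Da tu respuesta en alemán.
Wir müssen unsere Gleichung für die Beschleunigung a(t) = 4·sin(t) 1-mal ableiten. Durch Ableiten von der Beschleunigung erhalten wir den Ruck: j(t) = 4·cos(t). Mit j(t) = 4·cos(t) und Einsetzen von t = -pi/2, finden wir j = 0.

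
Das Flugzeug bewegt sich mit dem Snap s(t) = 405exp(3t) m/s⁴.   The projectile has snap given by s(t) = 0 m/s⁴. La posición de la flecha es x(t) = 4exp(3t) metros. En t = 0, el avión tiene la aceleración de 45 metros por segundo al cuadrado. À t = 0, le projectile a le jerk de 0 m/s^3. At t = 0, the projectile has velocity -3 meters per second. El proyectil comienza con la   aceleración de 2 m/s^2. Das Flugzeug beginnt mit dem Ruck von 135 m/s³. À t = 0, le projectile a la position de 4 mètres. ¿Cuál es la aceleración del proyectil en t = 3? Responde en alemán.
Wir müssen unsere Gleichung für den Snap s(t) = 0 2-mal integrieren. Die Stammfunktion von dem Snap, mit j(0) = 0, ergibt den Ruck: j(t) = 0. Das Integral von dem Ruck ist die Beschleunigung. Mit a(0) = 2 erhalten wir a(t) = 2. Mit a(t) = 2 und Einsetzen von t = 3, finden wir a = 2.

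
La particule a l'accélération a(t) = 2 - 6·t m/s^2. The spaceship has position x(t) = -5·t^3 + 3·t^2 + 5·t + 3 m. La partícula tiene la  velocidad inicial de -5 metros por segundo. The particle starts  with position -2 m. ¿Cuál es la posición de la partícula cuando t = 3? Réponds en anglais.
Starting from acceleration a(t) = 2 - 6·t, we take 2 integrals. Integrating acceleration and using the initial condition v(0) = -5, we get v(t) = -3·t^2 + 2·t - 5. Finding the integral of v(t) and using x(0) = -2: x(t) = -t^3 + t^2 - 5·t - 2. Using x(t) = -t^3 + t^2 - 5·t - 2 and substituting t = 3, we find x = -35.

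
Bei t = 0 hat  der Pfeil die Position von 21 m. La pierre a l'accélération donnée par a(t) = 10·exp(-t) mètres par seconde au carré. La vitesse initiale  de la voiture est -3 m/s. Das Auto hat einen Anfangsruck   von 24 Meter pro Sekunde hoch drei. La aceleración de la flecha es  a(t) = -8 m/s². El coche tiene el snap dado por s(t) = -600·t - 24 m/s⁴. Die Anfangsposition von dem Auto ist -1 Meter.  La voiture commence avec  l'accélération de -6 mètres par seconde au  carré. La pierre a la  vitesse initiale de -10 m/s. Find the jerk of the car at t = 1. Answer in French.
Nous devons trouver l'intégrale de notre équation du snap s(t) = -600·t - 24 1 fois. En intégrant le snap et en utilisant la condition initiale j(0) = 24, nous obtenons j(t) = -300·t^2 - 24·t + 24. De l'équation du jerk j(t) = -300·t^2 - 24·t + 24, nous substituons t = 1 pour obtenir j = -300.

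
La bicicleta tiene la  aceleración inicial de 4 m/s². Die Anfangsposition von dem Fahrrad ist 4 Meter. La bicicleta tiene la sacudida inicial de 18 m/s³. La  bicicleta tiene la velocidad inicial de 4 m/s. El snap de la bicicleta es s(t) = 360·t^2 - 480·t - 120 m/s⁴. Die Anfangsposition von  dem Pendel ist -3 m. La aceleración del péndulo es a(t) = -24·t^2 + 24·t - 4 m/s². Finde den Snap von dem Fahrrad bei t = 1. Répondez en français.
Nous avons le snap s(t) = 360·t^2 - 480·t - 120. En substituant t = 1: s(1) = -240.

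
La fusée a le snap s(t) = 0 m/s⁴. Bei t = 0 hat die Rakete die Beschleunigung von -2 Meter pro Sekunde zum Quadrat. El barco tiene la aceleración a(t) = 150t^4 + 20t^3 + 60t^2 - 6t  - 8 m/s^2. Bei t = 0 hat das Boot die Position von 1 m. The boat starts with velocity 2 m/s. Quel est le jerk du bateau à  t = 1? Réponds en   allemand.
Wir müssen unsere Gleichung für die Beschleunigung a(t) = 150·t^4 + 20·t^3 + 60·t^2 - 6·t - 8 1-mal ableiten. Mit d/dt von a(t) finden wir j(t) = 600·t^3 + 60·t^2 + 120·t - 6. Mit j(t) = 600·t^3 + 60·t^2 + 120·t - 6 und Einsetzen von t = 1, finden wir j = 774.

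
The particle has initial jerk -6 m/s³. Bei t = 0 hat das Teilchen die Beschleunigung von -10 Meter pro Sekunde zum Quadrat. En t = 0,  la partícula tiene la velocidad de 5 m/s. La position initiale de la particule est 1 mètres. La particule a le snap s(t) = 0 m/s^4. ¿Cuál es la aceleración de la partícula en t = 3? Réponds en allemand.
Wir müssen das Integral unserer Gleichung für den Snap s(t) = 0 2-mal finden. Die Stammfunktion von dem Snap ist der Ruck. Mit j(0) = -6 erhalten wir j(t) = -6. Mit ∫j(t)dt und Anwendung von a(0) = -10, finden wir a(t) = -6·t - 10. Mit a(t) = -6·t - 10 und Einsetzen von t = 3, finden wir a = -28.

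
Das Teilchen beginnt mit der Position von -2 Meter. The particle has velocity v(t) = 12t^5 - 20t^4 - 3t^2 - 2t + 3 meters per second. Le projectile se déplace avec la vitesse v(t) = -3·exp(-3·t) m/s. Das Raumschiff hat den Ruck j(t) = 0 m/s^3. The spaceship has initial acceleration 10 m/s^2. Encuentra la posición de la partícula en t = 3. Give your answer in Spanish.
Partiendo de la velocidad v(t) = 12·t^5 - 20·t^4 - 3·t^2 - 2·t + 3, tomamos 1 antiderivada. La integral de la velocidad es la posición. Usando x(0) = -2, obtenemos x(t) = 2·t^6 - 4·t^5 - t^3 - t^2 + 3·t - 2. Usando x(t) = 2·t^6 - 4·t^5 - t^3 - t^2 + 3·t - 2 y sustituyendo t = 3, encontramos x = 457.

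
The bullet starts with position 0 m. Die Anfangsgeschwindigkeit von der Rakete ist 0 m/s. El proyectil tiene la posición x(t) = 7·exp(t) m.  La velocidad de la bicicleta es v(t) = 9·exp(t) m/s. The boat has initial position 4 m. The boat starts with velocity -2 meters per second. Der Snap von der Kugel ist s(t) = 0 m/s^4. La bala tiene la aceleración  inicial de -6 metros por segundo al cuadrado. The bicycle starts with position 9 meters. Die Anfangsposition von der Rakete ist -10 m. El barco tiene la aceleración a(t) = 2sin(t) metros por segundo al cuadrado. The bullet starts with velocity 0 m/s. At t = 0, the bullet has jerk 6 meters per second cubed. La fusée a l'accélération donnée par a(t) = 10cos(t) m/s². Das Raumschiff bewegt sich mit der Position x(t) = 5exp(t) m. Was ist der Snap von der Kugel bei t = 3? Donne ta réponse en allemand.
Mit s(t) = 0 und Einsetzen von t = 3, finden wir s = 0.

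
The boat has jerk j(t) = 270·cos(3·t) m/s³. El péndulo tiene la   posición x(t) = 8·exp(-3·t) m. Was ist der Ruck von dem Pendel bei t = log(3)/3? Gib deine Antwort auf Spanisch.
Debemos derivar nuestra ecuación de la posición x(t) = 8·exp(-3·t) 3 veces. La derivada de la posición da la velocidad: v(t) = -24·exp(-3·t). Tomando d/dt de v(t), encontramos a(t) = 72·exp(-3·t). La derivada de la aceleración da la sacudida: j(t) = -216·exp(-3·t). Usando j(t) = -216·exp(-3·t) y sustituyendo t = log(3)/3, encontramos j = -72.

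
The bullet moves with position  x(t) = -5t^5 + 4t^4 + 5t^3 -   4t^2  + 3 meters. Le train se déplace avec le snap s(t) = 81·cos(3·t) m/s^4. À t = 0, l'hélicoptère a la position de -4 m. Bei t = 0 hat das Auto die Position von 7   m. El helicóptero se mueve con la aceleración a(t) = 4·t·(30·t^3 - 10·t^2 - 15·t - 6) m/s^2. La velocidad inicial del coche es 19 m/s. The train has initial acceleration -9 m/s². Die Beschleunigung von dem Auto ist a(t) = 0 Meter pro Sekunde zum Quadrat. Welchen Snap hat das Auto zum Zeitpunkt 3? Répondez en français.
En partant de l'accélération a(t) = 0, nous prenons 2 dérivées. En prenant d/dt de a(t), nous trouvons j(t) = 0. En prenant d/dt de j(t), nous trouvons s(t) = 0. De l'équation du snap s(t) = 0, nous substituons t = 3 pour obtenir s = 0.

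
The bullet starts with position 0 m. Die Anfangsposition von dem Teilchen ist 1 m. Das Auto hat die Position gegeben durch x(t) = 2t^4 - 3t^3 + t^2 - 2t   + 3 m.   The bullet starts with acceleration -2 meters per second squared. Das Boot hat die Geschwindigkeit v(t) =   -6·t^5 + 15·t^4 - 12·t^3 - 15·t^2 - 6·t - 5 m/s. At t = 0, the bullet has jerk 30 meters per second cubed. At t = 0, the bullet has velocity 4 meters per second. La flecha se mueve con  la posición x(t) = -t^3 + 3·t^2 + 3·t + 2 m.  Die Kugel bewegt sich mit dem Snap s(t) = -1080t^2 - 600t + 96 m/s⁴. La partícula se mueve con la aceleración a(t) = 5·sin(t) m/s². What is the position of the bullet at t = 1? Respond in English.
Starting from snap s(t) = -1080·t^2 - 600·t + 96, we take 4 integrals. Finding the integral of s(t) and using j(0) = 30: j(t) = -360·t^3 - 300·t^2 + 96·t + 30. The antiderivative of jerk is acceleration. Using a(0) = -2, we get a(t) = -90·t^4 - 100·t^3 + 48·t^2 + 30·t - 2. Integrating acceleration and using the initial condition v(0) = 4, we get v(t) = -18·t^5 - 25·t^4 + 16·t^3 + 15·t^2 - 2·t + 4. Taking ∫v(t)dt and applying x(0) = 0, we find x(t) = -3·t^6 - 5·t^5 + 4·t^4 + 5·t^3 - t^2 + 4·t. From the given position equation x(t) = -3·t^6 - 5·t^5 + 4·t^4 + 5·t^3 - t^2 + 4·t, we substitute t = 1 to get x = 4.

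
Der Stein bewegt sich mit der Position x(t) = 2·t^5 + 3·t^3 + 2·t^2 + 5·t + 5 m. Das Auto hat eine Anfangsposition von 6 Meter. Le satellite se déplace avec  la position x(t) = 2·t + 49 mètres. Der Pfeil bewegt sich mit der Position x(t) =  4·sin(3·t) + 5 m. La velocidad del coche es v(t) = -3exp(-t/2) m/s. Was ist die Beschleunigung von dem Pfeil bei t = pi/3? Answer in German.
Um dies zu lösen, müssen wir 2 Ableitungen unserer Gleichung für die Position x(t) = 4·sin(3·t) + 5 nehmen. Durch Ableiten von der Position erhalten wir die Geschwindigkeit: v(t) = 12·cos(3·t). Mit d/dt von v(t) finden wir a(t) = -36·sin(3·t). Aus der Gleichung für die Beschleunigung a(t) = -36·sin(3·t), setzen wir t = pi/3 ein und erhalten a = 0.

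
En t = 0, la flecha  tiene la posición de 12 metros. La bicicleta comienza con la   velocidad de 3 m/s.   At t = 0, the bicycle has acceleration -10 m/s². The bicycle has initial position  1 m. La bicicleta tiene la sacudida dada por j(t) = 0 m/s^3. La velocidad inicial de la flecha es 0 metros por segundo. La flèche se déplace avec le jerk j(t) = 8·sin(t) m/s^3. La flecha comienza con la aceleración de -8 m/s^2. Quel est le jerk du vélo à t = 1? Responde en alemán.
Wir haben den Ruck j(t) = 0. Durch Einsetzen von t = 1: j(1) = 0.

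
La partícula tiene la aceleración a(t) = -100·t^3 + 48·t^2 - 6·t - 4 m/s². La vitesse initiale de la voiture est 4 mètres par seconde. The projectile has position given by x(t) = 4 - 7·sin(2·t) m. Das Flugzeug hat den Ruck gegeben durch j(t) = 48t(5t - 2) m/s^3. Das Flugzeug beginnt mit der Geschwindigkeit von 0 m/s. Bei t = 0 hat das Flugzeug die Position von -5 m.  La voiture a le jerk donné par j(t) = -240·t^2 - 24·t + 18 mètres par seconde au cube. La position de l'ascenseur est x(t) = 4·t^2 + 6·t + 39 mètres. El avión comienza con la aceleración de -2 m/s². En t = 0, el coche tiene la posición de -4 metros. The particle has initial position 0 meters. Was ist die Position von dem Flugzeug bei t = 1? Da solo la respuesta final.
Die Antwort ist -6.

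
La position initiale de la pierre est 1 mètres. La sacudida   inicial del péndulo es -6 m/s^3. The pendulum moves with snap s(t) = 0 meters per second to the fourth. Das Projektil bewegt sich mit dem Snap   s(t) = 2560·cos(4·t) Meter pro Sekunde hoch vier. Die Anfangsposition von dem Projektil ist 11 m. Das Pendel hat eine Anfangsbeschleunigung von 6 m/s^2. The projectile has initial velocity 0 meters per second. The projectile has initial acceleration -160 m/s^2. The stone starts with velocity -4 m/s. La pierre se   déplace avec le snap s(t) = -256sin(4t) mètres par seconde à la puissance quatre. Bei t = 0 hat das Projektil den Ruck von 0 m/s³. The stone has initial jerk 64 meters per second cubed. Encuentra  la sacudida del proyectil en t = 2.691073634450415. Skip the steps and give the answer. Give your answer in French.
À t = 2.691073634450415, j = -622.959259896207.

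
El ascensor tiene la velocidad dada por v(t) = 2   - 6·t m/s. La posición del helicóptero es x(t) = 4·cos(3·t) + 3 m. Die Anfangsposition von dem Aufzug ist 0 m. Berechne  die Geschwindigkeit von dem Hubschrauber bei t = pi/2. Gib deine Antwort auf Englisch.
We must differentiate our position equation x(t) = 4·cos(3·t) + 3 1 time. Taking d/dt of x(t), we find v(t) = -12·sin(3·t). We have velocity v(t) = -12·sin(3·t). Substituting t = pi/2: v(pi/2) = 12.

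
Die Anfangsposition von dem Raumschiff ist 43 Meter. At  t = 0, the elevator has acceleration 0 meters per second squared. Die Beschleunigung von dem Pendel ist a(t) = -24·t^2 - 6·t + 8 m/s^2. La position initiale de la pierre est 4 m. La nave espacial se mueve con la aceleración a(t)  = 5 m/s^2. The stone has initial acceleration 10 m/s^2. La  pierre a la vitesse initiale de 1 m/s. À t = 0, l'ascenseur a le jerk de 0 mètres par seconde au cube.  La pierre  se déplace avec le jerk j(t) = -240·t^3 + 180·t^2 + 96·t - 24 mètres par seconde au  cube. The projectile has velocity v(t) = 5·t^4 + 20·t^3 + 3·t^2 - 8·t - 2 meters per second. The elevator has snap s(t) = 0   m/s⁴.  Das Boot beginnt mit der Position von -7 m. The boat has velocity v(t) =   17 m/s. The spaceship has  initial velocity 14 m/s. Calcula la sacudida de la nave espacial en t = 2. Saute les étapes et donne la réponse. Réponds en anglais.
j(2) = 0.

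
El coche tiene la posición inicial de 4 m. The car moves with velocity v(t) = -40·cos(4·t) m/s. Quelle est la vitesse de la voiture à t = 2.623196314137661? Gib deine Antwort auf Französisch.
De l'équation de la vitesse v(t) = -40·cos(4·t), nous substituons t = 2.623196314137661 pour obtenir v = 19.2748510304830.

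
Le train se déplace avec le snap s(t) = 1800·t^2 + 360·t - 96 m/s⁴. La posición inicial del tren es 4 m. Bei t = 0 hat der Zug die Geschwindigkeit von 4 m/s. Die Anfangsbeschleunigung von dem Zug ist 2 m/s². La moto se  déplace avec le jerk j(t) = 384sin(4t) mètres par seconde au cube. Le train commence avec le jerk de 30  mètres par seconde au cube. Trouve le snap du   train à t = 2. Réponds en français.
Nous avons le snap s(t) = 1800·t^2 + 360·t - 96. En substituant t = 2: s(2) = 7824.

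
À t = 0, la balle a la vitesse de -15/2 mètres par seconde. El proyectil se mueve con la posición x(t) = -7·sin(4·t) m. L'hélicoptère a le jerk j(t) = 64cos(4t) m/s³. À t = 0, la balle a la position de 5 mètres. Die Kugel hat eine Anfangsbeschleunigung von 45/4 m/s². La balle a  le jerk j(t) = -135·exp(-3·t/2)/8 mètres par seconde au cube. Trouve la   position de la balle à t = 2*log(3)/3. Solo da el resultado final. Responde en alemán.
Die Position bei t = 2*log(3)/3 ist x = 5/3.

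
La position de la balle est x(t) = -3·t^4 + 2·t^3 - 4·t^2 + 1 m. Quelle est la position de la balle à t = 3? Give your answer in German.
Wir haben die Position x(t) = -3·t^4 + 2·t^3 - 4·t^2 + 1. Durch Einsetzen von t = 3: x(3) = -224.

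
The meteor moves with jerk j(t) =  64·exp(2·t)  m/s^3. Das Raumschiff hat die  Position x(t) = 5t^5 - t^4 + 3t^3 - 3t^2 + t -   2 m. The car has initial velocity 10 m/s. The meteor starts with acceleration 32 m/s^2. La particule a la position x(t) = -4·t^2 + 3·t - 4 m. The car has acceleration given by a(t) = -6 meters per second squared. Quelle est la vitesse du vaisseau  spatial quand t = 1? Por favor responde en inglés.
To solve this, we need to take 1 derivative of our position equation x(t) = 5·t^5 - t^4 + 3·t^3 - 3·t^2 + t - 2. Differentiating position, we get velocity: v(t) = 25·t^4 - 4·t^3 + 9·t^2 - 6·t + 1. From the given velocity equation v(t) = 25·t^4 - 4·t^3 + 9·t^2 - 6·t + 1, we substitute t = 1 to get v = 25.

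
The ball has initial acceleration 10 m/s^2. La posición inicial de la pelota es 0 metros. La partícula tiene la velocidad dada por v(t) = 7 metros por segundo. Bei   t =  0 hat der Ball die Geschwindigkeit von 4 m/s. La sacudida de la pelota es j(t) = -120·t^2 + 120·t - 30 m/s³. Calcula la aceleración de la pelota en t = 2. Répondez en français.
Nous devons trouver la primitive de notre équation du jerk j(t) = -120·t^2 + 120·t - 30 1 fois. L'intégrale du jerk est l'accélération. En utilisant a(0) = 10, nous obtenons a(t) = -40·t^3 + 60·t^2 - 30·t + 10. De l'équation de l'accélération a(t) = -40·t^3 + 60·t^2 - 30·t + 10, nous substituons t = 2 pour obtenir a = -130.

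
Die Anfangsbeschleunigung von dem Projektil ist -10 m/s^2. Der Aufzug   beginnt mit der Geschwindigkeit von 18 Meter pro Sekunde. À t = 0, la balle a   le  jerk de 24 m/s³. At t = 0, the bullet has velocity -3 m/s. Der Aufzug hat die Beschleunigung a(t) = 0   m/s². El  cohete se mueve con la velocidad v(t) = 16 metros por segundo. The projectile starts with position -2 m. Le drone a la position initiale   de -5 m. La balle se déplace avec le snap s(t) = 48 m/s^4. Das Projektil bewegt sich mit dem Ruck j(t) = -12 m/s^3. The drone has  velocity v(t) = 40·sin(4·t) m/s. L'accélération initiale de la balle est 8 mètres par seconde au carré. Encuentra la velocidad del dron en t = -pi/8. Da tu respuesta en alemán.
Aus der Gleichung für die Geschwindigkeit v(t) = 40·sin(4·t), setzen wir t = -pi/8 ein und erhalten v = -40.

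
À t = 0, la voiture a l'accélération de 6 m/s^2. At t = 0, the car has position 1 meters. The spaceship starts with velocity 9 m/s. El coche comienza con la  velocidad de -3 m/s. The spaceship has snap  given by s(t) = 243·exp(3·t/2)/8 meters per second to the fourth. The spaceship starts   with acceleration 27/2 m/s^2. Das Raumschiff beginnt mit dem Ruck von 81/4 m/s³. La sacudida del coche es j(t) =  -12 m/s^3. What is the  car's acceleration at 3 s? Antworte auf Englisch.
To solve this, we need to take 1 integral of our jerk equation j(t) = -12. Finding the antiderivative of j(t) and using a(0) = 6: a(t) = 6 - 12·t. Using a(t) = 6 - 12·t and substituting t = 3, we find a = -30.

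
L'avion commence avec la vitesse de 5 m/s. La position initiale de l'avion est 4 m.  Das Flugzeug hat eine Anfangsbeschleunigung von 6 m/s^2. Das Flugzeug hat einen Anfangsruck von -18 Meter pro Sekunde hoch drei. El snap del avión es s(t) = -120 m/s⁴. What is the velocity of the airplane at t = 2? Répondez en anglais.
We must find the antiderivative of our snap equation s(t) = -120 3 times. The antiderivative of snap, with j(0) = -18, gives jerk: j(t) = -120·t - 18. Finding the antiderivative of j(t) and using a(0) = 6: a(t) = -60·t^2 - 18·t + 6. Finding the integral of a(t) and using v(0) = 5: v(t) = -20·t^3 - 9·t^2 + 6·t + 5. From the given velocity equation v(t) = -20·t^3 - 9·t^2 + 6·t + 5, we substitute t = 2 to get v = -179.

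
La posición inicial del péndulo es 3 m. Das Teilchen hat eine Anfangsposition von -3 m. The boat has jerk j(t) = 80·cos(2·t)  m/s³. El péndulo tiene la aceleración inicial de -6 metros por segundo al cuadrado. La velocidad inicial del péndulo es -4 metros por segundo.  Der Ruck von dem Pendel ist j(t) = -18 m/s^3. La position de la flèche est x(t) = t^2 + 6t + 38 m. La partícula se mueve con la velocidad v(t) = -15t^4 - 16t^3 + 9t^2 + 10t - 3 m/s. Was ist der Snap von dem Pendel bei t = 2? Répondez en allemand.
Wir müssen unsere Gleichung für den Ruck j(t) = -18 1-mal ableiten. Mit d/dt von j(t) finden wir s(t) = 0. Wir haben den Snap s(t) = 0. Durch Einsetzen von t = 2: s(2) = 0.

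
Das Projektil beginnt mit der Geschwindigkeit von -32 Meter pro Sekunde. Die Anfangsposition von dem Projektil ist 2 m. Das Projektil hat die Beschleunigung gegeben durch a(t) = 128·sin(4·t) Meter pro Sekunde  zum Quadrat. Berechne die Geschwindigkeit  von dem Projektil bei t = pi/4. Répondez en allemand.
Wir müssen unsere Gleichung für die Beschleunigung a(t) = 128·sin(4·t) 1-mal integrieren. Das Integral von der Beschleunigung, mit v(0) = -32, ergibt die Geschwindigkeit: v(t) = -32·cos(4·t). Mit v(t) = -32·cos(4·t) und Einsetzen von t = pi/4, finden wir v = 32.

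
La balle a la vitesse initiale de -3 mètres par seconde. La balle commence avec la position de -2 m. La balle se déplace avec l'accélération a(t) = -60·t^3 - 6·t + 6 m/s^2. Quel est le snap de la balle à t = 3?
En partant de l'accélération a(t) = -60·t^3 - 6·t + 6, nous prenons 2 dérivées. En prenant d/dt de a(t), nous trouvons j(t) = -180·t^2 - 6. En prenant d/dt de j(t), nous trouvons s(t) = -360·t. En utilisant s(t) = -360·t et en substituant t = 3, nous trouvons s = -1080.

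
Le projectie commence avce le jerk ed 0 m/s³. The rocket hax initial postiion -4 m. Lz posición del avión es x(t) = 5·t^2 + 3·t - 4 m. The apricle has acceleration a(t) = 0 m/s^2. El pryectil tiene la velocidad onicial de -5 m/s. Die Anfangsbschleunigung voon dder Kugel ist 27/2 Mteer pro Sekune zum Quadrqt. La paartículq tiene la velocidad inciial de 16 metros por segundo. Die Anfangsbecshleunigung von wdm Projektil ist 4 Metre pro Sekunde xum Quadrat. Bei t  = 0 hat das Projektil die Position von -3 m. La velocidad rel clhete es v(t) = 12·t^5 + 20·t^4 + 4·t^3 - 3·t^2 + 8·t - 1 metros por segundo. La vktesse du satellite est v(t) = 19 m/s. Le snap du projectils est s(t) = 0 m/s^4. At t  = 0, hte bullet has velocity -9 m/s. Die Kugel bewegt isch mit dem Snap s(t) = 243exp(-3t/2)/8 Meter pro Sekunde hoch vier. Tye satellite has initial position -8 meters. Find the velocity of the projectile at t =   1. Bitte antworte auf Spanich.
Necesitamos integrar nuestra ecuación del snap s(t) = 0 3 veces. Integrando el snap y usando la condición inicial j(0) = 0, obtenemos j(t) = 0. La antiderivada de la sacudida es la aceleración. Usando a(0) = 4, obtenemos a(t) = 4. Tomando ∫a(t)dt y aplicando v(0) = -5, encontramos v(t) = 4·t - 5. De la ecuación de la velocidad v(t) = 4·t - 5, sustituimos t = 1 para obtener v = -1.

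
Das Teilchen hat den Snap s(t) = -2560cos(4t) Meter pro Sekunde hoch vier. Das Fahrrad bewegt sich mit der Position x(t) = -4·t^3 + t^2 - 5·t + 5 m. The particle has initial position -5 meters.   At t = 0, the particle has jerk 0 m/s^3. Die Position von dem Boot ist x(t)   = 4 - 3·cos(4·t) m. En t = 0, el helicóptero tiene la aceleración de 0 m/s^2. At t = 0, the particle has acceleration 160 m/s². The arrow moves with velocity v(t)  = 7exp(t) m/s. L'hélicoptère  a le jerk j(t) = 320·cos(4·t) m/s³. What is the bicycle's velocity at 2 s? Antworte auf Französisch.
En partant de la position x(t) = -4·t^3 + t^2 - 5·t + 5, nous prenons 1 dérivée. La dérivée de la position donne la vitesse: v(t) = -12·t^2 + 2·t - 5. En utilisant v(t) = -12·t^2 + 2·t - 5 et en substituant t = 2, nous trouvons v = -49.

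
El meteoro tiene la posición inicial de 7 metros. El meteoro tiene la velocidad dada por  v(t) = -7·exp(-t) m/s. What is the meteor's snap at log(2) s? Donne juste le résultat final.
At t = log(2), s = 7/2.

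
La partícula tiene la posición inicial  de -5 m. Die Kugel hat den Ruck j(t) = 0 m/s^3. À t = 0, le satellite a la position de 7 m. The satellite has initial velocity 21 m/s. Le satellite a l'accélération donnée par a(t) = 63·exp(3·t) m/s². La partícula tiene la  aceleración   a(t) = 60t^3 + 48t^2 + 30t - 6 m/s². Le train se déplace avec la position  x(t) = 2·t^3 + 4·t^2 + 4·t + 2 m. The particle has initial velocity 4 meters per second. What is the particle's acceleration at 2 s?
Using a(t) = 60·t^3 + 48·t^2 + 30·t - 6 and substituting t = 2, we find a = 726.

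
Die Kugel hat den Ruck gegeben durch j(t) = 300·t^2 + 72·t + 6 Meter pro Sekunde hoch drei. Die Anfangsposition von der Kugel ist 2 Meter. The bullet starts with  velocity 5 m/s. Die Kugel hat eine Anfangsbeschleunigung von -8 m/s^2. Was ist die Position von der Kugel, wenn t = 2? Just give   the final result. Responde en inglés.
x(2) = 212.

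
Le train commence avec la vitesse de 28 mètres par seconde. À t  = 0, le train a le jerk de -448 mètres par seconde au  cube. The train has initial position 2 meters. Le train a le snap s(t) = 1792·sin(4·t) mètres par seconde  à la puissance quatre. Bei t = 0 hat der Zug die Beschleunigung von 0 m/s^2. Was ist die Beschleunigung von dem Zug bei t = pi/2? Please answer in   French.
En partant du snap s(t) = 1792·sin(4·t), nous prenons 2 intégrales. La primitive du snap, avec j(0) = -448, donne le jerk: j(t) = -448·cos(4·t). L'intégrale du jerk est l'accélération. En utilisant a(0) = 0, nous obtenons a(t) = -112·sin(4·t). En utilisant a(t) = -112·sin(4·t) et en substituant t = pi/2, nous trouvons a = 0.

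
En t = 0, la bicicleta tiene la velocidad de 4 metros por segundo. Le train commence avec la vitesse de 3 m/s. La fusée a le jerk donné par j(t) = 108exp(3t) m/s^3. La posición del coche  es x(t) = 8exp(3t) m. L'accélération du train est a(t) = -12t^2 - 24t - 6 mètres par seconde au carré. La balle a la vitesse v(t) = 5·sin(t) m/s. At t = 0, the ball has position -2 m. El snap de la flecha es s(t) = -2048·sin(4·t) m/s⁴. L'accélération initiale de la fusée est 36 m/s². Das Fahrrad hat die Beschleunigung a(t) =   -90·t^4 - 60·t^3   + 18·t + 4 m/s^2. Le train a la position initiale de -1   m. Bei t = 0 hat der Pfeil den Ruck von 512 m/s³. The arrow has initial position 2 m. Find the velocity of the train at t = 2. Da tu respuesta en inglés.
To solve this, we need to take 1 antiderivative of our acceleration equation a(t) = -12·t^2 - 24·t - 6. The antiderivative of acceleration, with v(0) = 3, gives velocity: v(t) = -4·t^3 - 12·t^2 - 6·t + 3. We have velocity v(t) = -4·t^3 - 12·t^2 - 6·t + 3. Substituting t = 2: v(2) = -89.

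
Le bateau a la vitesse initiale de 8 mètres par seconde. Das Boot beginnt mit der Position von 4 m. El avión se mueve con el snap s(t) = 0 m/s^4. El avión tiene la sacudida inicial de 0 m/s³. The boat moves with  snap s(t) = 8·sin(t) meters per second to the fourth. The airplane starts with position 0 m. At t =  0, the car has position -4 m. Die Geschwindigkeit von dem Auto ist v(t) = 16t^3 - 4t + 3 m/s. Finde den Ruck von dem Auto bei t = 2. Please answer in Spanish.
Debemos derivar nuestra ecuación de la velocidad v(t) = 16·t^3 - 4·t + 3 2 veces. Derivando la velocidad, obtenemos la aceleración: a(t) = 48·t^2 - 4. La derivada de la aceleración da la sacudida: j(t) = 96·t. Usando j(t) = 96·t y sustituyendo t = 2, encontramos j = 192.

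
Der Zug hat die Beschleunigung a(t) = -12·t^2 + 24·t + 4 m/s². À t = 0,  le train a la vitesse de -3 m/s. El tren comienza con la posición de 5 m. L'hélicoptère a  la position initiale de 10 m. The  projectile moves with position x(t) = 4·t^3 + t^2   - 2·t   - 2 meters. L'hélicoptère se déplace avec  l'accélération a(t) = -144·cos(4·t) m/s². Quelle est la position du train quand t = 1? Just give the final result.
La réponse est 7.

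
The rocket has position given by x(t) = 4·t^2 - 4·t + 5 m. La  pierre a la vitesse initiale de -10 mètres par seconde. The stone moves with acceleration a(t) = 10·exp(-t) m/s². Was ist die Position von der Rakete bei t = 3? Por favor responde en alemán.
Mit x(t) = 4·t^2 - 4·t + 5 und Einsetzen von t = 3, finden wir x = 29.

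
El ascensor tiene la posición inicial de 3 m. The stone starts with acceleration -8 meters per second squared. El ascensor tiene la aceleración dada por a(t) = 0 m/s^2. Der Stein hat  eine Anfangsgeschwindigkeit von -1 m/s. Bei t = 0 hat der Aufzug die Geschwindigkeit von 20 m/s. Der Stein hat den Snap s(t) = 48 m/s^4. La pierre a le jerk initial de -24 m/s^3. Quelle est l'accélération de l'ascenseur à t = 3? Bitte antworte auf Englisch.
From the given acceleration equation a(t) = 0, we substitute t = 3 to get a = 0.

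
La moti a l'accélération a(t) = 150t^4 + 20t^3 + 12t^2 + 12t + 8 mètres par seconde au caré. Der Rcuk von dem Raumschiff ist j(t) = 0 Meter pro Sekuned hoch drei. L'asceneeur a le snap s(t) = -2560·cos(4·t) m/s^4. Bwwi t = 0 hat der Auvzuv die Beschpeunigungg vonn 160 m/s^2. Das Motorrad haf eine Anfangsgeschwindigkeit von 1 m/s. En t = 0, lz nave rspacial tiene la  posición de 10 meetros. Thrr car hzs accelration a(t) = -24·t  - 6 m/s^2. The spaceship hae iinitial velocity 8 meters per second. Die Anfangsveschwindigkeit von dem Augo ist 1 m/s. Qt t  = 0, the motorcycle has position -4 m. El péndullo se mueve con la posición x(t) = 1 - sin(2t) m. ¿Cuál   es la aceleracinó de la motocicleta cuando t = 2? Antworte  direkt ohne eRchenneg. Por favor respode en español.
La respuesta es 2640.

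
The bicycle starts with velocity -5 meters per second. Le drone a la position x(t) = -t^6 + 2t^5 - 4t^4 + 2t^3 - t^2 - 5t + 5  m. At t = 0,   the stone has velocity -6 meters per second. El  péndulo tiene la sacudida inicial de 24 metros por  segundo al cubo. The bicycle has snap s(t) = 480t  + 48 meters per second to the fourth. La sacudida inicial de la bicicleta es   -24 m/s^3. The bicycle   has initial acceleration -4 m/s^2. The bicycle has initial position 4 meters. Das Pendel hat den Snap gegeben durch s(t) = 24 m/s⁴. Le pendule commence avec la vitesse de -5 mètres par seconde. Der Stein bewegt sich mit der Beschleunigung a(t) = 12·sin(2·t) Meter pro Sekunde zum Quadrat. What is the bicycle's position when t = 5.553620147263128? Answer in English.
We must find the integral of our snap equation s(t) = 480·t + 48 4 times. Taking ∫s(t)dt and applying j(0) = -24, we find j(t) = 240·t^2 + 48·t - 24. Taking ∫j(t)dt and applying a(0) = -4, we find a(t) = 80·t^3 + 24·t^2 - 24·t - 4. Integrating acceleration and using the initial condition v(0) = -5, we get v(t) = 20·t^4 + 8·t^3 - 12·t^2 - 4·t - 5. The antiderivative of velocity, with x(0) = 4, gives position: x(t) = 4·t^5 + 2·t^4 - 4·t^3 - 2·t^2 - 5·t + 4. From the given position equation x(t) = 4·t^5 + 2·t^4 - 4·t^3 - 2·t^2 - 5·t + 4, we substitute t = 5.553620147263128 to get x = 22263.9479970725.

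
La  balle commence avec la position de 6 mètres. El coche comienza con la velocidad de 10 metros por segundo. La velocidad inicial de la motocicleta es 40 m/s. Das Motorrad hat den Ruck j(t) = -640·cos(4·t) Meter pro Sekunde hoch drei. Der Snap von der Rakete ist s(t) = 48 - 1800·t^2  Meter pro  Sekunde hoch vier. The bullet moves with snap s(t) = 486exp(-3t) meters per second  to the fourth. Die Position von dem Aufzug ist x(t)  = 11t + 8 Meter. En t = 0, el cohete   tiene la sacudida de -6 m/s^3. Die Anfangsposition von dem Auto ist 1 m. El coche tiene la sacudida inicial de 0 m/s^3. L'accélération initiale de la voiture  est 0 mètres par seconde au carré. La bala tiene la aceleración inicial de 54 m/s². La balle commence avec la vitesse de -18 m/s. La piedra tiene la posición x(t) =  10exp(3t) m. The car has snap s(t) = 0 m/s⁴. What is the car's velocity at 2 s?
To solve this, we need to take 3 antiderivatives of our snap equation s(t) = 0. Taking ∫s(t)dt and applying j(0) = 0, we find j(t) = 0. The antiderivative of jerk is acceleration. Using a(0) = 0, we get a(t) = 0. Finding the integral of a(t) and using v(0) = 10: v(t) = 10. From the given velocity equation v(t) = 10, we substitute t = 2 to get v = 10.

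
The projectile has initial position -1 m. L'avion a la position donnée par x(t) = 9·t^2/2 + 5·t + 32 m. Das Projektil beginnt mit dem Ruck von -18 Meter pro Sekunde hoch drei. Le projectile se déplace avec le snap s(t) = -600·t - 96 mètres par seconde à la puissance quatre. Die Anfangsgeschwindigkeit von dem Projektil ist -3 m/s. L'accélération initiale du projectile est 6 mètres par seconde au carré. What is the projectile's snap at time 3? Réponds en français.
En utilisant s(t) = -600·t - 96 et en substituant t = 3, nous trouvons s = -1896.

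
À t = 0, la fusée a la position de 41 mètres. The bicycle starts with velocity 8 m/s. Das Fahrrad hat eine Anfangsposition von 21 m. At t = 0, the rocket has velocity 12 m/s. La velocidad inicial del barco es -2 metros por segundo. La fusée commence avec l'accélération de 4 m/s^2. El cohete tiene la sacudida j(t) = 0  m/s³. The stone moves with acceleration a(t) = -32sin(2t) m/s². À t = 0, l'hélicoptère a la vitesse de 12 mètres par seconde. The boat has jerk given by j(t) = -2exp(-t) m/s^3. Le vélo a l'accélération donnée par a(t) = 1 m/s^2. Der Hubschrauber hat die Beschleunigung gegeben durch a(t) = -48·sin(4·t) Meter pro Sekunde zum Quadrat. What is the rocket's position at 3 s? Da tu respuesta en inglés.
To find the answer, we compute 3 antiderivatives of j(t) = 0. The antiderivative of jerk is acceleration. Using a(0) = 4, we get a(t) = 4. Taking ∫a(t)dt and applying v(0) = 12, we find v(t) = 4·t + 12. Finding the antiderivative of v(t) and using x(0) = 41: x(t) = 2·t^2 + 12·t + 41. Using x(t) = 2·t^2 + 12·t + 41 and substituting t = 3, we find x = 95.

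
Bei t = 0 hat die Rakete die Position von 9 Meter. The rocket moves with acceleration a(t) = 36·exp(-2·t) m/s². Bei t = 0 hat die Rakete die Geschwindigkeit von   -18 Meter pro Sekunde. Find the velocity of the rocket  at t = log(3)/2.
We need to integrate our acceleration equation a(t) = 36·exp(-2·t) 1 time. The integral of acceleration, with v(0) = -18, gives velocity: v(t) = -18·exp(-2·t). We have velocity v(t) = -18·exp(-2·t). Substituting t = log(3)/2: v(log(3)/2) = -6.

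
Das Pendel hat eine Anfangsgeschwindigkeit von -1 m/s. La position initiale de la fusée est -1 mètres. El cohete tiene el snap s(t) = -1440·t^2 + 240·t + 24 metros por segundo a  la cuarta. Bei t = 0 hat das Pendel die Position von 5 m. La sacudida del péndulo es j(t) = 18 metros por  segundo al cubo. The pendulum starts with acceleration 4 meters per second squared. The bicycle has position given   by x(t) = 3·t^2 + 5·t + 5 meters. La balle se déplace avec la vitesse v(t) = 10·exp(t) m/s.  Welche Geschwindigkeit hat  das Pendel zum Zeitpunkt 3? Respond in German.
Um dies zu lösen, müssen wir 2 Integrale unserer Gleichung für den Ruck j(t) = 18 finden. Das Integral von dem Ruck, mit a(0) = 4, ergibt die Beschleunigung: a(t) = 18·t + 4. Die Stammfunktion von der Beschleunigung, mit v(0) = -1, ergibt die Geschwindigkeit: v(t) = 9·t^2 + 4·t - 1. Aus der Gleichung für die Geschwindigkeit v(t) = 9·t^2 + 4·t - 1, setzen wir t = 3 ein und erhalten v = 92.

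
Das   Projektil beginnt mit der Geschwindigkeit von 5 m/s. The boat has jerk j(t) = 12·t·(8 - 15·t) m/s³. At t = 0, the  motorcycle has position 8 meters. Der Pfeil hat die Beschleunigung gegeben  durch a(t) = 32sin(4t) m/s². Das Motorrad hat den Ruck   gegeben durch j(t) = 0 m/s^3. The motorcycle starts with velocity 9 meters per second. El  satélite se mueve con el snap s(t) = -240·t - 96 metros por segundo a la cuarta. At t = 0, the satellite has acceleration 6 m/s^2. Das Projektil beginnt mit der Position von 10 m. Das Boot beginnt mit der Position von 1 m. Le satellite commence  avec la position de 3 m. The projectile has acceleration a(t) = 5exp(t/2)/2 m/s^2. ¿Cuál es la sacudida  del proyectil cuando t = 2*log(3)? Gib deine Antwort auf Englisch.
Starting from acceleration a(t) = 5·exp(t/2)/2, we take 1 derivative. The derivative of acceleration gives jerk: j(t) = 5·exp(t/2)/4. We have jerk j(t) = 5·exp(t/2)/4. Substituting t = 2*log(3): j(2*log(3)) = 15/4.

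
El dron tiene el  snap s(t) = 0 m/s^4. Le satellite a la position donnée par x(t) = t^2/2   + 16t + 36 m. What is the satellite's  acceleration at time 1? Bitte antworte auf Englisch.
To solve this, we need to take 2 derivatives of our position equation x(t) = t^2/2 + 16·t + 36. The derivative of position gives velocity: v(t) = t + 16. Taking d/dt of v(t), we find a(t) = 1. We have acceleration a(t) = 1. Substituting t = 1: a(1) = 1.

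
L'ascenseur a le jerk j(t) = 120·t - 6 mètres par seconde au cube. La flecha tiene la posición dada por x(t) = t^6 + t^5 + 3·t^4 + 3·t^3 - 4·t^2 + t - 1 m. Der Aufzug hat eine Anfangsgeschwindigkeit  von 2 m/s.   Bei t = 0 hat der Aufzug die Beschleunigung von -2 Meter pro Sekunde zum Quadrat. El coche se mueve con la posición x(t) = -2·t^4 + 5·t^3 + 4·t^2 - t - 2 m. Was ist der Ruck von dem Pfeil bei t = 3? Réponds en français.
En partant de la position x(t) = t^6 + t^5 + 3·t^4 + 3·t^3 - 4·t^2 + t - 1, nous prenons 3 dérivées. En prenant d/dt de x(t), nous trouvons v(t) = 6·t^5 + 5·t^4 + 12·t^3 + 9·t^2 - 8·t + 1. En prenant d/dt de v(t), nous trouvons a(t) = 30·t^4 + 20·t^3 + 36·t^2 + 18·t - 8. La dérivée de l'accélération donne le jerk: j(t) = 120·t^3 + 60·t^2 + 72·t + 18. Nous avons le jerk j(t) = 120·t^3 + 60·t^2 + 72·t + 18. En substituant t = 3: j(3) = 4014.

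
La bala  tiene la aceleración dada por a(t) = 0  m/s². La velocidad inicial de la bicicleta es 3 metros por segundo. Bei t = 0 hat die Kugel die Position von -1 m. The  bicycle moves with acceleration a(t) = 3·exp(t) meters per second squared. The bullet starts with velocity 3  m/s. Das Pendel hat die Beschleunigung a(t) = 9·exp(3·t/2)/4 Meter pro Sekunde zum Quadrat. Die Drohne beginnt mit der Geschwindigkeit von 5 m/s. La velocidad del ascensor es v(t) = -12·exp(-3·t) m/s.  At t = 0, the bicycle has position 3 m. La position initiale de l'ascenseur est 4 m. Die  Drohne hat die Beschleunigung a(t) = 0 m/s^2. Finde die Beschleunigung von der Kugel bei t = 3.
Aus der Gleichung für die Beschleunigung a(t) = 0, setzen wir t = 3 ein und erhalten a = 0.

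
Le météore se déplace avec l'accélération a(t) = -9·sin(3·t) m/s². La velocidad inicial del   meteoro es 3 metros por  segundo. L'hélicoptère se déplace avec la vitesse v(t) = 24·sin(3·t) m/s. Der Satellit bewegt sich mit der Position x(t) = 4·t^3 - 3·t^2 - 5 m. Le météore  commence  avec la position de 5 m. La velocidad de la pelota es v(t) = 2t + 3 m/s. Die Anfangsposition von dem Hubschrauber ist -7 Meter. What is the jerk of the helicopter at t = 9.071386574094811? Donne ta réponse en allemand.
Ausgehend von der Geschwindigkeit v(t) = 24·sin(3·t), nehmen wir 2 Ableitungen. Die Ableitung von der Geschwindigkeit ergibt die Beschleunigung: a(t) = 72·cos(3·t). Mit d/dt von a(t) finden wir j(t) = -216·sin(3·t). Aus der Gleichung für den Ruck j(t) = -216·sin(3·t), setzen wir t = 9.071386574094811 ein und erhalten j = -188.447171994987.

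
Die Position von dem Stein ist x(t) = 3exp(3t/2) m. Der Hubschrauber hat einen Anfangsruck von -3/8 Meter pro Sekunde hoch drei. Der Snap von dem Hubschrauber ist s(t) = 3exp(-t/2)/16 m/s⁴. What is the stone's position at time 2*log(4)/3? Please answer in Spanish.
Tenemos la posición x(t) = 3·exp(3·t/2). Sustituyendo t = 2*log(4)/3: x(2*log(4)/3) = 12.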